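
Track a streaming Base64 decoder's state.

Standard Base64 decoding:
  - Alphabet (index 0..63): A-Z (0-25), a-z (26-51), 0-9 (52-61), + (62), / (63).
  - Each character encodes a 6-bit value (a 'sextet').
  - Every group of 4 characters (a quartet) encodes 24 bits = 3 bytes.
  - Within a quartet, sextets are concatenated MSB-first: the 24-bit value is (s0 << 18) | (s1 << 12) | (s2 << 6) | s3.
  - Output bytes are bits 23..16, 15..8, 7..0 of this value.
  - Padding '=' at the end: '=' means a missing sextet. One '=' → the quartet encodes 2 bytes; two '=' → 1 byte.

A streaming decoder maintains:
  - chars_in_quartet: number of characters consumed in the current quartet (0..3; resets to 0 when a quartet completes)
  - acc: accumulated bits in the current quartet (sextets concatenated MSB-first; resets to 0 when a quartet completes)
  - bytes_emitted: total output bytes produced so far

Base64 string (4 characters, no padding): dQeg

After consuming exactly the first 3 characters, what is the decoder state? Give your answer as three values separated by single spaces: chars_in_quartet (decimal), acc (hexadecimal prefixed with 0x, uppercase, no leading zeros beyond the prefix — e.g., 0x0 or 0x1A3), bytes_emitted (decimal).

Answer: 3 0x1D41E 0

Derivation:
After char 0 ('d'=29): chars_in_quartet=1 acc=0x1D bytes_emitted=0
After char 1 ('Q'=16): chars_in_quartet=2 acc=0x750 bytes_emitted=0
After char 2 ('e'=30): chars_in_quartet=3 acc=0x1D41E bytes_emitted=0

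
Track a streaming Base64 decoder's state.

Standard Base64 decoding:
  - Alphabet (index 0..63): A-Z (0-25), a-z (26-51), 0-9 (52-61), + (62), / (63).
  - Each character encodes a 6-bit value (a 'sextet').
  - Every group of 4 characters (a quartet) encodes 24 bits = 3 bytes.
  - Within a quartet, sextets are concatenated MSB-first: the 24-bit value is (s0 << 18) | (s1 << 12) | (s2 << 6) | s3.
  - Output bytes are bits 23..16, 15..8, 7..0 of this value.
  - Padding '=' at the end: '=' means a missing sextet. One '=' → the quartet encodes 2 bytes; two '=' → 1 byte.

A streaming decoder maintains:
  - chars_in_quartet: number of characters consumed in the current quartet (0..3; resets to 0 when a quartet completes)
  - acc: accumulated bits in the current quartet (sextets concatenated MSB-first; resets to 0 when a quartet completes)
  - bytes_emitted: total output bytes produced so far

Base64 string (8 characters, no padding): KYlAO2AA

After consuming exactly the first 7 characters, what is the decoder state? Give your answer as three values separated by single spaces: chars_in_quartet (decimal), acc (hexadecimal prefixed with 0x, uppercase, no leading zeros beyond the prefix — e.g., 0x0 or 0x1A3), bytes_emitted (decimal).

After char 0 ('K'=10): chars_in_quartet=1 acc=0xA bytes_emitted=0
After char 1 ('Y'=24): chars_in_quartet=2 acc=0x298 bytes_emitted=0
After char 2 ('l'=37): chars_in_quartet=3 acc=0xA625 bytes_emitted=0
After char 3 ('A'=0): chars_in_quartet=4 acc=0x298940 -> emit 29 89 40, reset; bytes_emitted=3
After char 4 ('O'=14): chars_in_quartet=1 acc=0xE bytes_emitted=3
After char 5 ('2'=54): chars_in_quartet=2 acc=0x3B6 bytes_emitted=3
After char 6 ('A'=0): chars_in_quartet=3 acc=0xED80 bytes_emitted=3

Answer: 3 0xED80 3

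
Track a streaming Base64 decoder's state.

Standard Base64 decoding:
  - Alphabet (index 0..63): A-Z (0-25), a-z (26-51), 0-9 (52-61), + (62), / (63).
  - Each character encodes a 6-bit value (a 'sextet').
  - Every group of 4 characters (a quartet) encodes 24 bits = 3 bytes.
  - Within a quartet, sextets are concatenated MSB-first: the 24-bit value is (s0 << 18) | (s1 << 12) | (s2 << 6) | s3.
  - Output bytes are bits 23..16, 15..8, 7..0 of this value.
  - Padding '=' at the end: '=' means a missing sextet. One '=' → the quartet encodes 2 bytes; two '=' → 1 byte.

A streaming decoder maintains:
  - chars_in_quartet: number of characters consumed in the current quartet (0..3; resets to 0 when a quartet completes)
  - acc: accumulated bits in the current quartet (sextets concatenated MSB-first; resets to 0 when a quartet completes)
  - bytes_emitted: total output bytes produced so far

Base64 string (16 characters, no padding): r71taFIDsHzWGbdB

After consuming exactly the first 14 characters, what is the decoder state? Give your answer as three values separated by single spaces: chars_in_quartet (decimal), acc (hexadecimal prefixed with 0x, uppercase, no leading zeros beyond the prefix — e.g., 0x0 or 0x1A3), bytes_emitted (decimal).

Answer: 2 0x19B 9

Derivation:
After char 0 ('r'=43): chars_in_quartet=1 acc=0x2B bytes_emitted=0
After char 1 ('7'=59): chars_in_quartet=2 acc=0xAFB bytes_emitted=0
After char 2 ('1'=53): chars_in_quartet=3 acc=0x2BEF5 bytes_emitted=0
After char 3 ('t'=45): chars_in_quartet=4 acc=0xAFBD6D -> emit AF BD 6D, reset; bytes_emitted=3
After char 4 ('a'=26): chars_in_quartet=1 acc=0x1A bytes_emitted=3
After char 5 ('F'=5): chars_in_quartet=2 acc=0x685 bytes_emitted=3
After char 6 ('I'=8): chars_in_quartet=3 acc=0x1A148 bytes_emitted=3
After char 7 ('D'=3): chars_in_quartet=4 acc=0x685203 -> emit 68 52 03, reset; bytes_emitted=6
After char 8 ('s'=44): chars_in_quartet=1 acc=0x2C bytes_emitted=6
After char 9 ('H'=7): chars_in_quartet=2 acc=0xB07 bytes_emitted=6
After char 10 ('z'=51): chars_in_quartet=3 acc=0x2C1F3 bytes_emitted=6
After char 11 ('W'=22): chars_in_quartet=4 acc=0xB07CD6 -> emit B0 7C D6, reset; bytes_emitted=9
After char 12 ('G'=6): chars_in_quartet=1 acc=0x6 bytes_emitted=9
After char 13 ('b'=27): chars_in_quartet=2 acc=0x19B bytes_emitted=9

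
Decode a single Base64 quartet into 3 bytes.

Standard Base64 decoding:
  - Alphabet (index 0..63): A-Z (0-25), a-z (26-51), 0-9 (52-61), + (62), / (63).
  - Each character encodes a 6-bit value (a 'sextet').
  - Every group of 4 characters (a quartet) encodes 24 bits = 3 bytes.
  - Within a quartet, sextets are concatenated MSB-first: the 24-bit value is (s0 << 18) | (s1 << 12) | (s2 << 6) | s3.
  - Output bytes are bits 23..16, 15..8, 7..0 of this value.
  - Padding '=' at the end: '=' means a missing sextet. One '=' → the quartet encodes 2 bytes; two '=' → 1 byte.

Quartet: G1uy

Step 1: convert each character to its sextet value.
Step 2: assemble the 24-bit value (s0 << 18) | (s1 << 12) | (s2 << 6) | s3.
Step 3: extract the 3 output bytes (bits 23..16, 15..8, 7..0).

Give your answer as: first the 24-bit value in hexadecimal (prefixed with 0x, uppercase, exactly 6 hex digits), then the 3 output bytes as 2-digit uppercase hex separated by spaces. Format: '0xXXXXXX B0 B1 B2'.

Sextets: G=6, 1=53, u=46, y=50
24-bit: (6<<18) | (53<<12) | (46<<6) | 50
      = 0x180000 | 0x035000 | 0x000B80 | 0x000032
      = 0x1B5BB2
Bytes: (v>>16)&0xFF=1B, (v>>8)&0xFF=5B, v&0xFF=B2

Answer: 0x1B5BB2 1B 5B B2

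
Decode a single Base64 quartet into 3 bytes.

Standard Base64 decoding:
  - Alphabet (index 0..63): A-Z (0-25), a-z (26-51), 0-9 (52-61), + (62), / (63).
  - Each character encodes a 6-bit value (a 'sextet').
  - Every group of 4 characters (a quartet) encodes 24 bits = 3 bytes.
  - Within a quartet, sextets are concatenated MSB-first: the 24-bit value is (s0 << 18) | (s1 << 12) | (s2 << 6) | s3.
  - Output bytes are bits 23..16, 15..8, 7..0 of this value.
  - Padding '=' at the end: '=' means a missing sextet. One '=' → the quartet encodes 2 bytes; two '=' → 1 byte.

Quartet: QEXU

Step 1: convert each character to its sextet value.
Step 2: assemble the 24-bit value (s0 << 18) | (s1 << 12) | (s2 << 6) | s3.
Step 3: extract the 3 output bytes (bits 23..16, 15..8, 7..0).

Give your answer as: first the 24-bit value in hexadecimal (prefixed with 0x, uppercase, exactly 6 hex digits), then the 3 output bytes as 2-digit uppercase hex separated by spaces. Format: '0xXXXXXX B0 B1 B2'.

Answer: 0x4045D4 40 45 D4

Derivation:
Sextets: Q=16, E=4, X=23, U=20
24-bit: (16<<18) | (4<<12) | (23<<6) | 20
      = 0x400000 | 0x004000 | 0x0005C0 | 0x000014
      = 0x4045D4
Bytes: (v>>16)&0xFF=40, (v>>8)&0xFF=45, v&0xFF=D4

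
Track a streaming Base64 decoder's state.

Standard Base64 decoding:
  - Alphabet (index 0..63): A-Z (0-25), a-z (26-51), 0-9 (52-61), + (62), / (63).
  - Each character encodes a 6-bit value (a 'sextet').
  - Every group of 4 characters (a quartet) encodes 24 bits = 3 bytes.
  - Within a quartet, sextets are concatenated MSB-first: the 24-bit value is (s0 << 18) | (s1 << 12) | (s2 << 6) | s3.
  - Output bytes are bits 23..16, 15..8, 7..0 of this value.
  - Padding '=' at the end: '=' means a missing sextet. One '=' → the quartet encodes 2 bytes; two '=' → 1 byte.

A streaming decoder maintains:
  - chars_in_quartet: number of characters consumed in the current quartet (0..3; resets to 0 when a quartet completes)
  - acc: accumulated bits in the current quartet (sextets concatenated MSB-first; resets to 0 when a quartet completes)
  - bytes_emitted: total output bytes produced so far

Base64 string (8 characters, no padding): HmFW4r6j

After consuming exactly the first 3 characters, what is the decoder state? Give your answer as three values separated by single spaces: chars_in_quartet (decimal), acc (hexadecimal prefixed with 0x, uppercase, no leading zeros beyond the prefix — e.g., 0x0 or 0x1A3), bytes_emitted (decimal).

Answer: 3 0x7985 0

Derivation:
After char 0 ('H'=7): chars_in_quartet=1 acc=0x7 bytes_emitted=0
After char 1 ('m'=38): chars_in_quartet=2 acc=0x1E6 bytes_emitted=0
After char 2 ('F'=5): chars_in_quartet=3 acc=0x7985 bytes_emitted=0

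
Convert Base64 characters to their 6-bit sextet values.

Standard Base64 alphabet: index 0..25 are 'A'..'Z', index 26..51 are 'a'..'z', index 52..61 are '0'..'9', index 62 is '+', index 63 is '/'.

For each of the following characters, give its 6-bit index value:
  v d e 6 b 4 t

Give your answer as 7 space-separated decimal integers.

Answer: 47 29 30 58 27 56 45

Derivation:
'v': a..z range, 26 + ord('v') − ord('a') = 47
'd': a..z range, 26 + ord('d') − ord('a') = 29
'e': a..z range, 26 + ord('e') − ord('a') = 30
'6': 0..9 range, 52 + ord('6') − ord('0') = 58
'b': a..z range, 26 + ord('b') − ord('a') = 27
'4': 0..9 range, 52 + ord('4') − ord('0') = 56
't': a..z range, 26 + ord('t') − ord('a') = 45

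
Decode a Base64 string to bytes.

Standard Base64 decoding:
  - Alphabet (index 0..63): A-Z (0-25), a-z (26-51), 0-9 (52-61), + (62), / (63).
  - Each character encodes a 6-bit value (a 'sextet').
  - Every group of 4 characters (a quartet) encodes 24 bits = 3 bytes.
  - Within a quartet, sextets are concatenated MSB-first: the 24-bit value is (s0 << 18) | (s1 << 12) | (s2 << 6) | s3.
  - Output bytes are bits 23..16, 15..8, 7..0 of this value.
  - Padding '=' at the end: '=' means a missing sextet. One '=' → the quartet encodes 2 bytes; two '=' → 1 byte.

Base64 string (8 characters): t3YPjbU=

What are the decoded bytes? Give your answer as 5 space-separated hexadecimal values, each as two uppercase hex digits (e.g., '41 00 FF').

After char 0 ('t'=45): chars_in_quartet=1 acc=0x2D bytes_emitted=0
After char 1 ('3'=55): chars_in_quartet=2 acc=0xB77 bytes_emitted=0
After char 2 ('Y'=24): chars_in_quartet=3 acc=0x2DDD8 bytes_emitted=0
After char 3 ('P'=15): chars_in_quartet=4 acc=0xB7760F -> emit B7 76 0F, reset; bytes_emitted=3
After char 4 ('j'=35): chars_in_quartet=1 acc=0x23 bytes_emitted=3
After char 5 ('b'=27): chars_in_quartet=2 acc=0x8DB bytes_emitted=3
After char 6 ('U'=20): chars_in_quartet=3 acc=0x236D4 bytes_emitted=3
Padding '=': partial quartet acc=0x236D4 -> emit 8D B5; bytes_emitted=5

Answer: B7 76 0F 8D B5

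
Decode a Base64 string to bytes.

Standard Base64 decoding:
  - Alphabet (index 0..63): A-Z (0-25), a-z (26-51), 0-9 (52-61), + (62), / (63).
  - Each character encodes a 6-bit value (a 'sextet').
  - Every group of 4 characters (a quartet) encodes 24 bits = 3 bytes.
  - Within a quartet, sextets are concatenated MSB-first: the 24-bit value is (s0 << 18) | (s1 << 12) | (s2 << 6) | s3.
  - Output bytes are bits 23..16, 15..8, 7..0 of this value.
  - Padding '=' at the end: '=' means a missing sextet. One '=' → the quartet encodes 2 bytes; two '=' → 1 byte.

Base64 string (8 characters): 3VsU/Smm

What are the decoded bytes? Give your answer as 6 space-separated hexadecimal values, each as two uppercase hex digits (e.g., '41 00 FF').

After char 0 ('3'=55): chars_in_quartet=1 acc=0x37 bytes_emitted=0
After char 1 ('V'=21): chars_in_quartet=2 acc=0xDD5 bytes_emitted=0
After char 2 ('s'=44): chars_in_quartet=3 acc=0x3756C bytes_emitted=0
After char 3 ('U'=20): chars_in_quartet=4 acc=0xDD5B14 -> emit DD 5B 14, reset; bytes_emitted=3
After char 4 ('/'=63): chars_in_quartet=1 acc=0x3F bytes_emitted=3
After char 5 ('S'=18): chars_in_quartet=2 acc=0xFD2 bytes_emitted=3
After char 6 ('m'=38): chars_in_quartet=3 acc=0x3F4A6 bytes_emitted=3
After char 7 ('m'=38): chars_in_quartet=4 acc=0xFD29A6 -> emit FD 29 A6, reset; bytes_emitted=6

Answer: DD 5B 14 FD 29 A6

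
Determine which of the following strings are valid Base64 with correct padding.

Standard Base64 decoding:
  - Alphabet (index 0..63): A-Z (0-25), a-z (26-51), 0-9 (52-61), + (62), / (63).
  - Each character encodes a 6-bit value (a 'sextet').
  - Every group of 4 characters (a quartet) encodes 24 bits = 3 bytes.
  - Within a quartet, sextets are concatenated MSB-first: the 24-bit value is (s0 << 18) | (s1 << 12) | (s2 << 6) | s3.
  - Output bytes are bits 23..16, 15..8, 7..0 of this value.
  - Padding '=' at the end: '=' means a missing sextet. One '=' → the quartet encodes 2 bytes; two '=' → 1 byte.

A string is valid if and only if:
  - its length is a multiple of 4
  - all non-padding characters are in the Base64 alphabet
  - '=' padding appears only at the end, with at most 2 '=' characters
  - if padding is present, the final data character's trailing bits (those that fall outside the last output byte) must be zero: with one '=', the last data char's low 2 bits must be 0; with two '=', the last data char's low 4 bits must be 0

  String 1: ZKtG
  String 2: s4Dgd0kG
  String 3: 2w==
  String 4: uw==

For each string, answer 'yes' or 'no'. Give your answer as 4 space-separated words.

String 1: 'ZKtG' → valid
String 2: 's4Dgd0kG' → valid
String 3: '2w==' → valid
String 4: 'uw==' → valid

Answer: yes yes yes yes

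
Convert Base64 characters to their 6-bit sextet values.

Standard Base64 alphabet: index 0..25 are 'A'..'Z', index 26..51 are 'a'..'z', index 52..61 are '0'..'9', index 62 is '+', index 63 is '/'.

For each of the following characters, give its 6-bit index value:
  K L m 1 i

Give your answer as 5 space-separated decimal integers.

Answer: 10 11 38 53 34

Derivation:
'K': A..Z range, ord('K') − ord('A') = 10
'L': A..Z range, ord('L') − ord('A') = 11
'm': a..z range, 26 + ord('m') − ord('a') = 38
'1': 0..9 range, 52 + ord('1') − ord('0') = 53
'i': a..z range, 26 + ord('i') − ord('a') = 34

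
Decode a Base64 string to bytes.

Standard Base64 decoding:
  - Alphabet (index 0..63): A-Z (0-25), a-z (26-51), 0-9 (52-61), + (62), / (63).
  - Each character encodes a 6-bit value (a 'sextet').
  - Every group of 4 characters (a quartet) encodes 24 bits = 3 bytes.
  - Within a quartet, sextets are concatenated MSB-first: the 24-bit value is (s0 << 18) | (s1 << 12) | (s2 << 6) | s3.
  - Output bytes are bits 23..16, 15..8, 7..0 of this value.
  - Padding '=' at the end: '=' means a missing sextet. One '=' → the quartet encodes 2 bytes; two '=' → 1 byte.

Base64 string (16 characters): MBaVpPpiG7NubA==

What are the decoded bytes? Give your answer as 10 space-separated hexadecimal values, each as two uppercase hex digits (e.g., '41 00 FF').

After char 0 ('M'=12): chars_in_quartet=1 acc=0xC bytes_emitted=0
After char 1 ('B'=1): chars_in_quartet=2 acc=0x301 bytes_emitted=0
After char 2 ('a'=26): chars_in_quartet=3 acc=0xC05A bytes_emitted=0
After char 3 ('V'=21): chars_in_quartet=4 acc=0x301695 -> emit 30 16 95, reset; bytes_emitted=3
After char 4 ('p'=41): chars_in_quartet=1 acc=0x29 bytes_emitted=3
After char 5 ('P'=15): chars_in_quartet=2 acc=0xA4F bytes_emitted=3
After char 6 ('p'=41): chars_in_quartet=3 acc=0x293E9 bytes_emitted=3
After char 7 ('i'=34): chars_in_quartet=4 acc=0xA4FA62 -> emit A4 FA 62, reset; bytes_emitted=6
After char 8 ('G'=6): chars_in_quartet=1 acc=0x6 bytes_emitted=6
After char 9 ('7'=59): chars_in_quartet=2 acc=0x1BB bytes_emitted=6
After char 10 ('N'=13): chars_in_quartet=3 acc=0x6ECD bytes_emitted=6
After char 11 ('u'=46): chars_in_quartet=4 acc=0x1BB36E -> emit 1B B3 6E, reset; bytes_emitted=9
After char 12 ('b'=27): chars_in_quartet=1 acc=0x1B bytes_emitted=9
After char 13 ('A'=0): chars_in_quartet=2 acc=0x6C0 bytes_emitted=9
Padding '==': partial quartet acc=0x6C0 -> emit 6C; bytes_emitted=10

Answer: 30 16 95 A4 FA 62 1B B3 6E 6C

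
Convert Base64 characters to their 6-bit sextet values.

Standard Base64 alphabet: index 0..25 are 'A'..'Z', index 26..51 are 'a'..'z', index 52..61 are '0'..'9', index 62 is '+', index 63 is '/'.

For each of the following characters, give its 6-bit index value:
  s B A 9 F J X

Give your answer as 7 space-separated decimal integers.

Answer: 44 1 0 61 5 9 23

Derivation:
's': a..z range, 26 + ord('s') − ord('a') = 44
'B': A..Z range, ord('B') − ord('A') = 1
'A': A..Z range, ord('A') − ord('A') = 0
'9': 0..9 range, 52 + ord('9') − ord('0') = 61
'F': A..Z range, ord('F') − ord('A') = 5
'J': A..Z range, ord('J') − ord('A') = 9
'X': A..Z range, ord('X') − ord('A') = 23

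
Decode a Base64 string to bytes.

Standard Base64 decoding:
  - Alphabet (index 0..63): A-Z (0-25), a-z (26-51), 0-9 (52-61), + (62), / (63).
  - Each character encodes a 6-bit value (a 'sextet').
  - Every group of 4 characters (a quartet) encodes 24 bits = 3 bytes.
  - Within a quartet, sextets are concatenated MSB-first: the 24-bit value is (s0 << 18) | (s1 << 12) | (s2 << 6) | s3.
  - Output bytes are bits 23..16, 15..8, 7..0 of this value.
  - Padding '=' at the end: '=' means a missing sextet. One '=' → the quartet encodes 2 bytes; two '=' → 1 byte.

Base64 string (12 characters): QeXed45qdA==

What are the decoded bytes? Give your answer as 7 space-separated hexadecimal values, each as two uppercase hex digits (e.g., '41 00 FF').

After char 0 ('Q'=16): chars_in_quartet=1 acc=0x10 bytes_emitted=0
After char 1 ('e'=30): chars_in_quartet=2 acc=0x41E bytes_emitted=0
After char 2 ('X'=23): chars_in_quartet=3 acc=0x10797 bytes_emitted=0
After char 3 ('e'=30): chars_in_quartet=4 acc=0x41E5DE -> emit 41 E5 DE, reset; bytes_emitted=3
After char 4 ('d'=29): chars_in_quartet=1 acc=0x1D bytes_emitted=3
After char 5 ('4'=56): chars_in_quartet=2 acc=0x778 bytes_emitted=3
After char 6 ('5'=57): chars_in_quartet=3 acc=0x1DE39 bytes_emitted=3
After char 7 ('q'=42): chars_in_quartet=4 acc=0x778E6A -> emit 77 8E 6A, reset; bytes_emitted=6
After char 8 ('d'=29): chars_in_quartet=1 acc=0x1D bytes_emitted=6
After char 9 ('A'=0): chars_in_quartet=2 acc=0x740 bytes_emitted=6
Padding '==': partial quartet acc=0x740 -> emit 74; bytes_emitted=7

Answer: 41 E5 DE 77 8E 6A 74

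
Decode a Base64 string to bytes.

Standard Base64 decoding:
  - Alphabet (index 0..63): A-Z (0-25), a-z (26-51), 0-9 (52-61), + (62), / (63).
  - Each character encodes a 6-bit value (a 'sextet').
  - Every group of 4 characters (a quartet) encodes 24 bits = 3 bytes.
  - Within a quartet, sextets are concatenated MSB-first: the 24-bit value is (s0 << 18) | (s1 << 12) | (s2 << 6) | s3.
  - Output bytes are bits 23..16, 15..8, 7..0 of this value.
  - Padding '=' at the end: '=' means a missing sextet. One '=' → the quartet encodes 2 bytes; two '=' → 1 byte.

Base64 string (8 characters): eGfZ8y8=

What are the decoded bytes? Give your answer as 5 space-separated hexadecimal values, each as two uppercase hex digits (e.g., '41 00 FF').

After char 0 ('e'=30): chars_in_quartet=1 acc=0x1E bytes_emitted=0
After char 1 ('G'=6): chars_in_quartet=2 acc=0x786 bytes_emitted=0
After char 2 ('f'=31): chars_in_quartet=3 acc=0x1E19F bytes_emitted=0
After char 3 ('Z'=25): chars_in_quartet=4 acc=0x7867D9 -> emit 78 67 D9, reset; bytes_emitted=3
After char 4 ('8'=60): chars_in_quartet=1 acc=0x3C bytes_emitted=3
After char 5 ('y'=50): chars_in_quartet=2 acc=0xF32 bytes_emitted=3
After char 6 ('8'=60): chars_in_quartet=3 acc=0x3CCBC bytes_emitted=3
Padding '=': partial quartet acc=0x3CCBC -> emit F3 2F; bytes_emitted=5

Answer: 78 67 D9 F3 2F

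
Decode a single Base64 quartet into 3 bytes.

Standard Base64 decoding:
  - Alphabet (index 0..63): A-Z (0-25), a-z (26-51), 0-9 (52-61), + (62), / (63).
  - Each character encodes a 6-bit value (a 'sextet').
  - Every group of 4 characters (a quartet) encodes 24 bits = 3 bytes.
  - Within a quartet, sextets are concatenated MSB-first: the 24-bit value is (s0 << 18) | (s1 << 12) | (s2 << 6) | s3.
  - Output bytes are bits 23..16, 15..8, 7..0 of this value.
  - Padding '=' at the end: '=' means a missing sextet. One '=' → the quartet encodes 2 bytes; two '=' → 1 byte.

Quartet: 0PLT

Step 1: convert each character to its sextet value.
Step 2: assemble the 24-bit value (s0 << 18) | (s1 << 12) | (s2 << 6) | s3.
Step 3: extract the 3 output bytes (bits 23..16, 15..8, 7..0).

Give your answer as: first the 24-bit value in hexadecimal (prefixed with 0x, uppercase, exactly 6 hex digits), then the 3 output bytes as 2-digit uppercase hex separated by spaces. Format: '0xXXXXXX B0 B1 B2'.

Answer: 0xD0F2D3 D0 F2 D3

Derivation:
Sextets: 0=52, P=15, L=11, T=19
24-bit: (52<<18) | (15<<12) | (11<<6) | 19
      = 0xD00000 | 0x00F000 | 0x0002C0 | 0x000013
      = 0xD0F2D3
Bytes: (v>>16)&0xFF=D0, (v>>8)&0xFF=F2, v&0xFF=D3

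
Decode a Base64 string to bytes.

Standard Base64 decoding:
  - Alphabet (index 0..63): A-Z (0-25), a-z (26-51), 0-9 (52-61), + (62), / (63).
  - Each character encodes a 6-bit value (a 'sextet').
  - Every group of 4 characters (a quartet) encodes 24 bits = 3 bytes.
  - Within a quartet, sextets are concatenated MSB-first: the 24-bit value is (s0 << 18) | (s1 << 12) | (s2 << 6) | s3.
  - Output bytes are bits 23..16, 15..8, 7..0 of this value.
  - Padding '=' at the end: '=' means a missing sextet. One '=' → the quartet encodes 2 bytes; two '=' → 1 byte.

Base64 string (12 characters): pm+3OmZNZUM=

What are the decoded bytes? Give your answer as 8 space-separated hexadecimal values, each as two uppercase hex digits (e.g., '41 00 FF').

After char 0 ('p'=41): chars_in_quartet=1 acc=0x29 bytes_emitted=0
After char 1 ('m'=38): chars_in_quartet=2 acc=0xA66 bytes_emitted=0
After char 2 ('+'=62): chars_in_quartet=3 acc=0x299BE bytes_emitted=0
After char 3 ('3'=55): chars_in_quartet=4 acc=0xA66FB7 -> emit A6 6F B7, reset; bytes_emitted=3
After char 4 ('O'=14): chars_in_quartet=1 acc=0xE bytes_emitted=3
After char 5 ('m'=38): chars_in_quartet=2 acc=0x3A6 bytes_emitted=3
After char 6 ('Z'=25): chars_in_quartet=3 acc=0xE999 bytes_emitted=3
After char 7 ('N'=13): chars_in_quartet=4 acc=0x3A664D -> emit 3A 66 4D, reset; bytes_emitted=6
After char 8 ('Z'=25): chars_in_quartet=1 acc=0x19 bytes_emitted=6
After char 9 ('U'=20): chars_in_quartet=2 acc=0x654 bytes_emitted=6
After char 10 ('M'=12): chars_in_quartet=3 acc=0x1950C bytes_emitted=6
Padding '=': partial quartet acc=0x1950C -> emit 65 43; bytes_emitted=8

Answer: A6 6F B7 3A 66 4D 65 43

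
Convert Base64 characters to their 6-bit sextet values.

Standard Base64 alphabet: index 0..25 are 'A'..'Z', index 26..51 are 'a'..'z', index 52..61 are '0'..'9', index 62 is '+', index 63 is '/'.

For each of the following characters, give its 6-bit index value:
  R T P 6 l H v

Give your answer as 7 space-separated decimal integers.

'R': A..Z range, ord('R') − ord('A') = 17
'T': A..Z range, ord('T') − ord('A') = 19
'P': A..Z range, ord('P') − ord('A') = 15
'6': 0..9 range, 52 + ord('6') − ord('0') = 58
'l': a..z range, 26 + ord('l') − ord('a') = 37
'H': A..Z range, ord('H') − ord('A') = 7
'v': a..z range, 26 + ord('v') − ord('a') = 47

Answer: 17 19 15 58 37 7 47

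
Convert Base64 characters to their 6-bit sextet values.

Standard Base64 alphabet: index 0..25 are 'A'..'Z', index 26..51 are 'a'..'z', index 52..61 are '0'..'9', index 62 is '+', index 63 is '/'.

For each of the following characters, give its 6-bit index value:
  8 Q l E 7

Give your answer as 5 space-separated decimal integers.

Answer: 60 16 37 4 59

Derivation:
'8': 0..9 range, 52 + ord('8') − ord('0') = 60
'Q': A..Z range, ord('Q') − ord('A') = 16
'l': a..z range, 26 + ord('l') − ord('a') = 37
'E': A..Z range, ord('E') − ord('A') = 4
'7': 0..9 range, 52 + ord('7') − ord('0') = 59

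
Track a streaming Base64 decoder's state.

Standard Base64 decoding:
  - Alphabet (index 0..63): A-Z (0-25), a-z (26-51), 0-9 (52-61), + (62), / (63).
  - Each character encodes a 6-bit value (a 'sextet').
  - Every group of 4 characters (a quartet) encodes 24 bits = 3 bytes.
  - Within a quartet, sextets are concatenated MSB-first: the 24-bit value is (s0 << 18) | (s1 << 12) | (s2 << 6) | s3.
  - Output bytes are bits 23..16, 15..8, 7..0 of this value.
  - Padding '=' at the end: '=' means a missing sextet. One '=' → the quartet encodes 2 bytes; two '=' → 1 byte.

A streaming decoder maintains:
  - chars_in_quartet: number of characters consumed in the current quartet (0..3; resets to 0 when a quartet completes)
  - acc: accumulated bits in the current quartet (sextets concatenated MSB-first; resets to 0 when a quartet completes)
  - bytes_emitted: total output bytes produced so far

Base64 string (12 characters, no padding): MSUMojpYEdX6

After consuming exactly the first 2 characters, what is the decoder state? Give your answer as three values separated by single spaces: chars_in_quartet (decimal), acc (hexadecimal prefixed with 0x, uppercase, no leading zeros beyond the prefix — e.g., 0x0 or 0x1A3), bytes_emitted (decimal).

Answer: 2 0x312 0

Derivation:
After char 0 ('M'=12): chars_in_quartet=1 acc=0xC bytes_emitted=0
After char 1 ('S'=18): chars_in_quartet=2 acc=0x312 bytes_emitted=0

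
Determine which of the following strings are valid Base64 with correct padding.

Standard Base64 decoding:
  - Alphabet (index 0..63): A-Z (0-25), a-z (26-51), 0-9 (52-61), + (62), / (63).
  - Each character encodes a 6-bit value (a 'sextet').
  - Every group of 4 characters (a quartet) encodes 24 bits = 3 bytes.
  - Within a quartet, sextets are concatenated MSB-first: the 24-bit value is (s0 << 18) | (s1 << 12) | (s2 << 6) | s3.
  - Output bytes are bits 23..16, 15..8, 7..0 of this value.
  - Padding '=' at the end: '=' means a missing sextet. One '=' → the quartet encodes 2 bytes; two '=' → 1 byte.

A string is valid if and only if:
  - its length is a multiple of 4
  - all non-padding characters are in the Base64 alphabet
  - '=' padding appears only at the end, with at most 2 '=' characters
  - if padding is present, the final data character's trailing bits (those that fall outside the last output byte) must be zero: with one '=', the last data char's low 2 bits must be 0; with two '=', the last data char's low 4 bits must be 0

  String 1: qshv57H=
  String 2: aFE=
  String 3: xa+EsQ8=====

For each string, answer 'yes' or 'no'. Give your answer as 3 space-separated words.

Answer: no yes no

Derivation:
String 1: 'qshv57H=' → invalid (bad trailing bits)
String 2: 'aFE=' → valid
String 3: 'xa+EsQ8=====' → invalid (5 pad chars (max 2))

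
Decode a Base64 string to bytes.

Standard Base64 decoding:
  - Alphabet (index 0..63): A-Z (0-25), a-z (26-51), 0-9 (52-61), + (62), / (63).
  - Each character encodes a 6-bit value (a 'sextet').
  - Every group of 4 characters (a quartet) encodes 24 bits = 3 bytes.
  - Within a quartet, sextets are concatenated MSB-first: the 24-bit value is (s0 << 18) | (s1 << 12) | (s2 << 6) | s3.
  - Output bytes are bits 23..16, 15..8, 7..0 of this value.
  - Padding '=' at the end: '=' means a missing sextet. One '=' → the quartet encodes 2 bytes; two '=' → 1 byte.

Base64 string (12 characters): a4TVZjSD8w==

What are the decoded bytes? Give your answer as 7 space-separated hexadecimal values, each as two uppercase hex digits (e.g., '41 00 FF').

Answer: 6B 84 D5 66 34 83 F3

Derivation:
After char 0 ('a'=26): chars_in_quartet=1 acc=0x1A bytes_emitted=0
After char 1 ('4'=56): chars_in_quartet=2 acc=0x6B8 bytes_emitted=0
After char 2 ('T'=19): chars_in_quartet=3 acc=0x1AE13 bytes_emitted=0
After char 3 ('V'=21): chars_in_quartet=4 acc=0x6B84D5 -> emit 6B 84 D5, reset; bytes_emitted=3
After char 4 ('Z'=25): chars_in_quartet=1 acc=0x19 bytes_emitted=3
After char 5 ('j'=35): chars_in_quartet=2 acc=0x663 bytes_emitted=3
After char 6 ('S'=18): chars_in_quartet=3 acc=0x198D2 bytes_emitted=3
After char 7 ('D'=3): chars_in_quartet=4 acc=0x663483 -> emit 66 34 83, reset; bytes_emitted=6
After char 8 ('8'=60): chars_in_quartet=1 acc=0x3C bytes_emitted=6
After char 9 ('w'=48): chars_in_quartet=2 acc=0xF30 bytes_emitted=6
Padding '==': partial quartet acc=0xF30 -> emit F3; bytes_emitted=7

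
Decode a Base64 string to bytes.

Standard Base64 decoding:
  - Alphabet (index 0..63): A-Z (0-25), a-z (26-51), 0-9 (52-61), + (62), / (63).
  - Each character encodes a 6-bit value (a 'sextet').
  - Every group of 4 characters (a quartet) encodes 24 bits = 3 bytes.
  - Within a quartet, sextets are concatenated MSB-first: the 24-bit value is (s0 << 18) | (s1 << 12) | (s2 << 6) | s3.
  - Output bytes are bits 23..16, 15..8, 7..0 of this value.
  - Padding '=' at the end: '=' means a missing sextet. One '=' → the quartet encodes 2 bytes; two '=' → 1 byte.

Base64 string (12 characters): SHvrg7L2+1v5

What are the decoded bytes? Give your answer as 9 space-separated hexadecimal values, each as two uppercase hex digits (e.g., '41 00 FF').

After char 0 ('S'=18): chars_in_quartet=1 acc=0x12 bytes_emitted=0
After char 1 ('H'=7): chars_in_quartet=2 acc=0x487 bytes_emitted=0
After char 2 ('v'=47): chars_in_quartet=3 acc=0x121EF bytes_emitted=0
After char 3 ('r'=43): chars_in_quartet=4 acc=0x487BEB -> emit 48 7B EB, reset; bytes_emitted=3
After char 4 ('g'=32): chars_in_quartet=1 acc=0x20 bytes_emitted=3
After char 5 ('7'=59): chars_in_quartet=2 acc=0x83B bytes_emitted=3
After char 6 ('L'=11): chars_in_quartet=3 acc=0x20ECB bytes_emitted=3
After char 7 ('2'=54): chars_in_quartet=4 acc=0x83B2F6 -> emit 83 B2 F6, reset; bytes_emitted=6
After char 8 ('+'=62): chars_in_quartet=1 acc=0x3E bytes_emitted=6
After char 9 ('1'=53): chars_in_quartet=2 acc=0xFB5 bytes_emitted=6
After char 10 ('v'=47): chars_in_quartet=3 acc=0x3ED6F bytes_emitted=6
After char 11 ('5'=57): chars_in_quartet=4 acc=0xFB5BF9 -> emit FB 5B F9, reset; bytes_emitted=9

Answer: 48 7B EB 83 B2 F6 FB 5B F9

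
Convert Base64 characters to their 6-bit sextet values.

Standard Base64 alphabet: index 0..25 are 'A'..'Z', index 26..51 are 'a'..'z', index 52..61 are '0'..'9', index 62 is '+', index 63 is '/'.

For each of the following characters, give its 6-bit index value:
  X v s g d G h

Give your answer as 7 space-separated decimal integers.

'X': A..Z range, ord('X') − ord('A') = 23
'v': a..z range, 26 + ord('v') − ord('a') = 47
's': a..z range, 26 + ord('s') − ord('a') = 44
'g': a..z range, 26 + ord('g') − ord('a') = 32
'd': a..z range, 26 + ord('d') − ord('a') = 29
'G': A..Z range, ord('G') − ord('A') = 6
'h': a..z range, 26 + ord('h') − ord('a') = 33

Answer: 23 47 44 32 29 6 33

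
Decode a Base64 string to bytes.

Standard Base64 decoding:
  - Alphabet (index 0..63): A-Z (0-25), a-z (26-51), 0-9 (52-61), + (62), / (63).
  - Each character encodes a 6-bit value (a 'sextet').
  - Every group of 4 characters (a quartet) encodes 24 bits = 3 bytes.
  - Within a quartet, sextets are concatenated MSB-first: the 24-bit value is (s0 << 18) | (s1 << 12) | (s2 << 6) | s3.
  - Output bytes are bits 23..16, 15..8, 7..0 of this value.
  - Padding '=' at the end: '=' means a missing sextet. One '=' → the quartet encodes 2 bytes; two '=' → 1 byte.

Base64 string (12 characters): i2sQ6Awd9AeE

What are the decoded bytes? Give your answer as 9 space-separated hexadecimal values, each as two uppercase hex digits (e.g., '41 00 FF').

Answer: 8B 6B 10 E8 0C 1D F4 07 84

Derivation:
After char 0 ('i'=34): chars_in_quartet=1 acc=0x22 bytes_emitted=0
After char 1 ('2'=54): chars_in_quartet=2 acc=0x8B6 bytes_emitted=0
After char 2 ('s'=44): chars_in_quartet=3 acc=0x22DAC bytes_emitted=0
After char 3 ('Q'=16): chars_in_quartet=4 acc=0x8B6B10 -> emit 8B 6B 10, reset; bytes_emitted=3
After char 4 ('6'=58): chars_in_quartet=1 acc=0x3A bytes_emitted=3
After char 5 ('A'=0): chars_in_quartet=2 acc=0xE80 bytes_emitted=3
After char 6 ('w'=48): chars_in_quartet=3 acc=0x3A030 bytes_emitted=3
After char 7 ('d'=29): chars_in_quartet=4 acc=0xE80C1D -> emit E8 0C 1D, reset; bytes_emitted=6
After char 8 ('9'=61): chars_in_quartet=1 acc=0x3D bytes_emitted=6
After char 9 ('A'=0): chars_in_quartet=2 acc=0xF40 bytes_emitted=6
After char 10 ('e'=30): chars_in_quartet=3 acc=0x3D01E bytes_emitted=6
After char 11 ('E'=4): chars_in_quartet=4 acc=0xF40784 -> emit F4 07 84, reset; bytes_emitted=9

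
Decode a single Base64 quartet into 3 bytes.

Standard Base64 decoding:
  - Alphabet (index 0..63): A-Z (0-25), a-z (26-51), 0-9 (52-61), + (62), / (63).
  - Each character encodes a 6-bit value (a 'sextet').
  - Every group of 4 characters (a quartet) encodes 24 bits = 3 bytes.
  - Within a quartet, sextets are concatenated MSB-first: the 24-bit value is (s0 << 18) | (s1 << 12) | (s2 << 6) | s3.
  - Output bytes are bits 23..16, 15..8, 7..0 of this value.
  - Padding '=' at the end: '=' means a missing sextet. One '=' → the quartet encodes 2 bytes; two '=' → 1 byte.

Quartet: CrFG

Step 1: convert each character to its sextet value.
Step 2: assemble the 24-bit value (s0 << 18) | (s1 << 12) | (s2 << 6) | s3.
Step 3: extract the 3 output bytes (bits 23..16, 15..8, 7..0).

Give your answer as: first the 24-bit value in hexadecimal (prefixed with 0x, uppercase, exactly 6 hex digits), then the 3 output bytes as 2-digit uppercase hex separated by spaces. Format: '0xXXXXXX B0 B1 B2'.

Sextets: C=2, r=43, F=5, G=6
24-bit: (2<<18) | (43<<12) | (5<<6) | 6
      = 0x080000 | 0x02B000 | 0x000140 | 0x000006
      = 0x0AB146
Bytes: (v>>16)&0xFF=0A, (v>>8)&0xFF=B1, v&0xFF=46

Answer: 0x0AB146 0A B1 46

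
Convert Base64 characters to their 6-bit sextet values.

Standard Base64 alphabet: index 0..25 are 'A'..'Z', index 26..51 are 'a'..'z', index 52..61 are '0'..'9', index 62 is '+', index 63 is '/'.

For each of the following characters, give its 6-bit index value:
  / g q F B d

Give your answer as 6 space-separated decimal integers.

Answer: 63 32 42 5 1 29

Derivation:
'/': index 63
'g': a..z range, 26 + ord('g') − ord('a') = 32
'q': a..z range, 26 + ord('q') − ord('a') = 42
'F': A..Z range, ord('F') − ord('A') = 5
'B': A..Z range, ord('B') − ord('A') = 1
'd': a..z range, 26 + ord('d') − ord('a') = 29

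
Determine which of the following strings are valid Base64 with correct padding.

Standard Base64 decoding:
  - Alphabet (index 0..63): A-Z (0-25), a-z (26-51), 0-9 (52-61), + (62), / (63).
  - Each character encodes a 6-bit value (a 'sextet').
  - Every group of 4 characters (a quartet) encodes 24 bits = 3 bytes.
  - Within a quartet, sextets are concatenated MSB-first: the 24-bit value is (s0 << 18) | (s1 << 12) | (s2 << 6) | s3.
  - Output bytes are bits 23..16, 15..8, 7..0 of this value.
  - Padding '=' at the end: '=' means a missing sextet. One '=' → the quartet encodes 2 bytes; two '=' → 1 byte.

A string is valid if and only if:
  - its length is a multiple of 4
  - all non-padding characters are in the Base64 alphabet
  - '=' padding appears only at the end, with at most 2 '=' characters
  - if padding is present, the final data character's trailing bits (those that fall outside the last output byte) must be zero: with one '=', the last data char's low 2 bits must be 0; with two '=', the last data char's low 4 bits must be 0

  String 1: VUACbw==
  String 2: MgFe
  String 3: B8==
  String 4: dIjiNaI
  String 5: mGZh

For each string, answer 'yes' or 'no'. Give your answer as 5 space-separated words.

String 1: 'VUACbw==' → valid
String 2: 'MgFe' → valid
String 3: 'B8==' → invalid (bad trailing bits)
String 4: 'dIjiNaI' → invalid (len=7 not mult of 4)
String 5: 'mGZh' → valid

Answer: yes yes no no yes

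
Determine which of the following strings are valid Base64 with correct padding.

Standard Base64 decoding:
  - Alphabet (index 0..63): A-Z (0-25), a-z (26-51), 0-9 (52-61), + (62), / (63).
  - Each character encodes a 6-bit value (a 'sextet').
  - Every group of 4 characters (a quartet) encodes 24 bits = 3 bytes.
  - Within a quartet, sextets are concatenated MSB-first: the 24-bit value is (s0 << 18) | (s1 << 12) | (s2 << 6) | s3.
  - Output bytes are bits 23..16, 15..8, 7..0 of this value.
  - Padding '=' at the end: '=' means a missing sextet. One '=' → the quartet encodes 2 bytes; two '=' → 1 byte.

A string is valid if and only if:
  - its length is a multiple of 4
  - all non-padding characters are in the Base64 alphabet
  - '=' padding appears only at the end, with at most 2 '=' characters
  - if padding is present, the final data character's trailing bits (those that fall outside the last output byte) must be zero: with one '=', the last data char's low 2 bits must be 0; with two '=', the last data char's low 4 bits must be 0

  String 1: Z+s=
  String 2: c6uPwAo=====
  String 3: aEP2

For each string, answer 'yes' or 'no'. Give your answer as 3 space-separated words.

String 1: 'Z+s=' → valid
String 2: 'c6uPwAo=====' → invalid (5 pad chars (max 2))
String 3: 'aEP2' → valid

Answer: yes no yes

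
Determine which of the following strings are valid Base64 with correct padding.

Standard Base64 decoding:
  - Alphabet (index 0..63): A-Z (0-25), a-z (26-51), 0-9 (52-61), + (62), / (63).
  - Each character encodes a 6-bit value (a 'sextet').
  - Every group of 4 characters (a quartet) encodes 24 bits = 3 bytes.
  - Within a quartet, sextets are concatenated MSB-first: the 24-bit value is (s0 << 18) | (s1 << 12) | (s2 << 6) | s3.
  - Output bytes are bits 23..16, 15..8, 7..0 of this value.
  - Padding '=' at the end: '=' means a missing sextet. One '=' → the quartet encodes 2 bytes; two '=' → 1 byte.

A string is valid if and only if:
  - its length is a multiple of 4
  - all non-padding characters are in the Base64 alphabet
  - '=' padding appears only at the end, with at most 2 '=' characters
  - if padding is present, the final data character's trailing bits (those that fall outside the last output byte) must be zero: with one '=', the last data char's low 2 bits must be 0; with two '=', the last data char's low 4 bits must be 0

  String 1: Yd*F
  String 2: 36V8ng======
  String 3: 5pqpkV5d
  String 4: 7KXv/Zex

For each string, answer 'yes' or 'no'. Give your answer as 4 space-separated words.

String 1: 'Yd*F' → invalid (bad char(s): ['*'])
String 2: '36V8ng======' → invalid (6 pad chars (max 2))
String 3: '5pqpkV5d' → valid
String 4: '7KXv/Zex' → valid

Answer: no no yes yes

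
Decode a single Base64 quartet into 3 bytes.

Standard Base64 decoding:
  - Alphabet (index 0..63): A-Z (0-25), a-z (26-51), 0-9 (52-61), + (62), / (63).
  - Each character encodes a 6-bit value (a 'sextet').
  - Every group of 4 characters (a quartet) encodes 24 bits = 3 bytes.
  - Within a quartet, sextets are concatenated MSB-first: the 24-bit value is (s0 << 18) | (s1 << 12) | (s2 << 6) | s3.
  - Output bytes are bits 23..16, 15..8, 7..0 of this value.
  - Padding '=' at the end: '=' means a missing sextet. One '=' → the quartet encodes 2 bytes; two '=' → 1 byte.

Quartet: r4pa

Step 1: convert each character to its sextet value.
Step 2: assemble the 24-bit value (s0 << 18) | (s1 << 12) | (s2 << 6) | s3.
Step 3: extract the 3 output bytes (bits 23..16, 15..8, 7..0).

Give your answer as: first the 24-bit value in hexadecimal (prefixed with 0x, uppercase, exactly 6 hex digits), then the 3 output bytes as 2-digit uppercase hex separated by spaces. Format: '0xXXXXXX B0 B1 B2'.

Answer: 0xAF8A5A AF 8A 5A

Derivation:
Sextets: r=43, 4=56, p=41, a=26
24-bit: (43<<18) | (56<<12) | (41<<6) | 26
      = 0xAC0000 | 0x038000 | 0x000A40 | 0x00001A
      = 0xAF8A5A
Bytes: (v>>16)&0xFF=AF, (v>>8)&0xFF=8A, v&0xFF=5A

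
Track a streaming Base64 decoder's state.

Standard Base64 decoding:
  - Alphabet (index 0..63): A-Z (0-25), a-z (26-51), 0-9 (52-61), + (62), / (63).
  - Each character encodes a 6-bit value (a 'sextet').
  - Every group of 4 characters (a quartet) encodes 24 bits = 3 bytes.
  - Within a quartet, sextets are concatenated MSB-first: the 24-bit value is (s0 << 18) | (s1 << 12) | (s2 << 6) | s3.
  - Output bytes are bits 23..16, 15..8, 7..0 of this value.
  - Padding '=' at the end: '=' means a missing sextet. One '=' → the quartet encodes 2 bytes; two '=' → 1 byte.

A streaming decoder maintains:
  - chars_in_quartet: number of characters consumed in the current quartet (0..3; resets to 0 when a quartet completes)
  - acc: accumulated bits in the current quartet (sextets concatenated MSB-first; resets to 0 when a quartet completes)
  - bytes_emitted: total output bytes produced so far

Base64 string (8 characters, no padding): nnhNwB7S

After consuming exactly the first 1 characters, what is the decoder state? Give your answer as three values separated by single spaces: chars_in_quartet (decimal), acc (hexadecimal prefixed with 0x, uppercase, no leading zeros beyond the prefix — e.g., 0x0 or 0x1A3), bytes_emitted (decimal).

Answer: 1 0x27 0

Derivation:
After char 0 ('n'=39): chars_in_quartet=1 acc=0x27 bytes_emitted=0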